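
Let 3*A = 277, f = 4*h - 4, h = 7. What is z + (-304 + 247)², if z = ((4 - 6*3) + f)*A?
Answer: 12517/3 ≈ 4172.3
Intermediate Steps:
f = 24 (f = 4*7 - 4 = 28 - 4 = 24)
A = 277/3 (A = (⅓)*277 = 277/3 ≈ 92.333)
z = 2770/3 (z = ((4 - 6*3) + 24)*(277/3) = ((4 - 18) + 24)*(277/3) = (-14 + 24)*(277/3) = 10*(277/3) = 2770/3 ≈ 923.33)
z + (-304 + 247)² = 2770/3 + (-304 + 247)² = 2770/3 + (-57)² = 2770/3 + 3249 = 12517/3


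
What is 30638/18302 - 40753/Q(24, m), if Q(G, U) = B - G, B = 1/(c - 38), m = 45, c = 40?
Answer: 746581399/430097 ≈ 1735.8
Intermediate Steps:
B = ½ (B = 1/(40 - 38) = 1/2 = ½ ≈ 0.50000)
Q(G, U) = ½ - G
30638/18302 - 40753/Q(24, m) = 30638/18302 - 40753/(½ - 1*24) = 30638*(1/18302) - 40753/(½ - 24) = 15319/9151 - 40753/(-47/2) = 15319/9151 - 40753*(-2/47) = 15319/9151 + 81506/47 = 746581399/430097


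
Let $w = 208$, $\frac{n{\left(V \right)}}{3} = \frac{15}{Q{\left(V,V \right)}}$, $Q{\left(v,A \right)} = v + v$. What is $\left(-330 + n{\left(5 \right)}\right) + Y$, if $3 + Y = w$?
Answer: $- \frac{241}{2} \approx -120.5$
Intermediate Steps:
$Q{\left(v,A \right)} = 2 v$
$n{\left(V \right)} = \frac{45}{2 V}$ ($n{\left(V \right)} = 3 \frac{15}{2 V} = \frac{45}{2 V}$)
$Y = 205$ ($Y = -3 + 208 = 205$)
$\left(-330 + n{\left(5 \right)}\right) + Y = \left(-330 + \frac{45}{2 \cdot 5}\right) + 205 = \left(-330 + \frac{45}{2} \cdot \frac{1}{5}\right) + 205 = \left(-330 + \frac{9}{2}\right) + 205 = - \frac{651}{2} + 205 = - \frac{241}{2}$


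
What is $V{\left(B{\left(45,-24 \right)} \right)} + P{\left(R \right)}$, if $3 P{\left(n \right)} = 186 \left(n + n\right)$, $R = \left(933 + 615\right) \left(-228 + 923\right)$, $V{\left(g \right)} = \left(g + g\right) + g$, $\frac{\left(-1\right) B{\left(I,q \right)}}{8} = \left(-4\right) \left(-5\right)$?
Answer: $133406160$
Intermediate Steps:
$B{\left(I,q \right)} = -160$ ($B{\left(I,q \right)} = - 8 \left(\left(-4\right) \left(-5\right)\right) = \left(-8\right) 20 = -160$)
$V{\left(g \right)} = 3 g$ ($V{\left(g \right)} = 2 g + g = 3 g$)
$R = 1075860$ ($R = 1548 \cdot 695 = 1075860$)
$P{\left(n \right)} = 124 n$ ($P{\left(n \right)} = \frac{186 \left(n + n\right)}{3} = \frac{186 \cdot 2 n}{3} = \frac{372 n}{3} = 124 n$)
$V{\left(B{\left(45,-24 \right)} \right)} + P{\left(R \right)} = 3 \left(-160\right) + 124 \cdot 1075860 = -480 + 133406640 = 133406160$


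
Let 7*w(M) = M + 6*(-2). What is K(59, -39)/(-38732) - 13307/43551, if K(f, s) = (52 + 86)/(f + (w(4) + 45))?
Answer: -896461139/2933595360 ≈ -0.30558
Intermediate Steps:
w(M) = -12/7 + M/7 (w(M) = (M + 6*(-2))/7 = (M - 12)/7 = (-12 + M)/7 = -12/7 + M/7)
K(f, s) = 138/(307/7 + f) (K(f, s) = (52 + 86)/(f + ((-12/7 + (1/7)*4) + 45)) = 138/(f + ((-12/7 + 4/7) + 45)) = 138/(f + (-8/7 + 45)) = 138/(f + 307/7) = 138/(307/7 + f))
K(59, -39)/(-38732) - 13307/43551 = (966/(307 + 7*59))/(-38732) - 13307/43551 = (966/(307 + 413))*(-1/38732) - 13307*1/43551 = (966/720)*(-1/38732) - 13307/43551 = (966*(1/720))*(-1/38732) - 13307/43551 = (161/120)*(-1/38732) - 13307/43551 = -7/202080 - 13307/43551 = -896461139/2933595360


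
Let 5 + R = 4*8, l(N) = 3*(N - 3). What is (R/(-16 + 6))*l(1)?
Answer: 81/5 ≈ 16.200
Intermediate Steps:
l(N) = -9 + 3*N (l(N) = 3*(-3 + N) = -9 + 3*N)
R = 27 (R = -5 + 4*8 = -5 + 32 = 27)
(R/(-16 + 6))*l(1) = (27/(-16 + 6))*(-9 + 3*1) = (27/(-10))*(-9 + 3) = (27*(-⅒))*(-6) = -27/10*(-6) = 81/5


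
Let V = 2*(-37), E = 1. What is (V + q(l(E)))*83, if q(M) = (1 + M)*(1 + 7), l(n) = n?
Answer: -4814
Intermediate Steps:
q(M) = 8 + 8*M (q(M) = (1 + M)*8 = 8 + 8*M)
V = -74
(V + q(l(E)))*83 = (-74 + (8 + 8*1))*83 = (-74 + (8 + 8))*83 = (-74 + 16)*83 = -58*83 = -4814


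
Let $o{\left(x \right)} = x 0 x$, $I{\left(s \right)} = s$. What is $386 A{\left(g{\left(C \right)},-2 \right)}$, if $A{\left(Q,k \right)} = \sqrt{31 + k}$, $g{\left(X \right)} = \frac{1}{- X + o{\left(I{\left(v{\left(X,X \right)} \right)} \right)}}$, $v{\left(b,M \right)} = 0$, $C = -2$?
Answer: $386 \sqrt{29} \approx 2078.7$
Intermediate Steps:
$o{\left(x \right)} = 0$ ($o{\left(x \right)} = 0 x = 0$)
$g{\left(X \right)} = - \frac{1}{X}$ ($g{\left(X \right)} = \frac{1}{- X + 0} = \frac{1}{\left(-1\right) X} = - \frac{1}{X}$)
$386 A{\left(g{\left(C \right)},-2 \right)} = 386 \sqrt{31 - 2} = 386 \sqrt{29}$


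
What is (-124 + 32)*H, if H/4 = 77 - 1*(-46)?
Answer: -45264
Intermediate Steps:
H = 492 (H = 4*(77 - 1*(-46)) = 4*(77 + 46) = 4*123 = 492)
(-124 + 32)*H = (-124 + 32)*492 = -92*492 = -45264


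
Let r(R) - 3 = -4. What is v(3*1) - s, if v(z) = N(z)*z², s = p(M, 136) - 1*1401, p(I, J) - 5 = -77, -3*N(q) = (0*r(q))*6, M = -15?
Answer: 1473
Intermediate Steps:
r(R) = -1 (r(R) = 3 - 4 = -1)
N(q) = 0 (N(q) = -0*(-1)*6/3 = -0*6 = -⅓*0 = 0)
p(I, J) = -72 (p(I, J) = 5 - 77 = -72)
s = -1473 (s = -72 - 1*1401 = -72 - 1401 = -1473)
v(z) = 0 (v(z) = 0*z² = 0)
v(3*1) - s = 0 - 1*(-1473) = 0 + 1473 = 1473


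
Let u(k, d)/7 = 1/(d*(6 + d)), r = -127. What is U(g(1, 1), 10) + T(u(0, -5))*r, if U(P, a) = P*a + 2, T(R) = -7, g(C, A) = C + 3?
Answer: 931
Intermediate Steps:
g(C, A) = 3 + C
u(k, d) = 7/(d*(6 + d)) (u(k, d) = 7/((d*(6 + d))) = 7*(1/(d*(6 + d))) = 7/(d*(6 + d)))
U(P, a) = 2 + P*a
U(g(1, 1), 10) + T(u(0, -5))*r = (2 + (3 + 1)*10) - 7*(-127) = (2 + 4*10) + 889 = (2 + 40) + 889 = 42 + 889 = 931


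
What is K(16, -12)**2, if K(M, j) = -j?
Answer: 144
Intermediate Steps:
K(16, -12)**2 = (-1*(-12))**2 = 12**2 = 144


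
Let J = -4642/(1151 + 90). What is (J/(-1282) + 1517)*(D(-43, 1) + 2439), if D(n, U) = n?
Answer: 2891365807208/795481 ≈ 3.6347e+6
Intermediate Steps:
J = -4642/1241 ≈ -3.7405
(J/(-1282) + 1517)*(D(-43, 1) + 2439) = (-4642/1241/(-1282) + 1517)*(-43 + 2439) = (-4642/1241*(-1/1282) + 1517)*2396 = (2321/795481 + 1517)*2396 = (1206746998/795481)*2396 = 2891365807208/795481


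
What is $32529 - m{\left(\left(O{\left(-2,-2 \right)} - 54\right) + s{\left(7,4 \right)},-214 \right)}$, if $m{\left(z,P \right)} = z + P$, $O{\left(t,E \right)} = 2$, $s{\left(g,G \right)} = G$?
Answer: $32791$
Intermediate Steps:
$m{\left(z,P \right)} = P + z$
$32529 - m{\left(\left(O{\left(-2,-2 \right)} - 54\right) + s{\left(7,4 \right)},-214 \right)} = 32529 - \left(-214 + \left(\left(2 - 54\right) + 4\right)\right) = 32529 - \left(-214 + \left(-52 + 4\right)\right) = 32529 - \left(-214 - 48\right) = 32529 - -262 = 32529 + 262 = 32791$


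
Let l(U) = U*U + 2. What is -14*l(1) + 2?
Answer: -40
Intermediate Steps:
l(U) = 2 + U² (l(U) = U² + 2 = 2 + U²)
-14*l(1) + 2 = -14*(2 + 1²) + 2 = -14*(2 + 1) + 2 = -14*3 + 2 = -42 + 2 = -40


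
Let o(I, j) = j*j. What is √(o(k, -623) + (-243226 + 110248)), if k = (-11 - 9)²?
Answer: √255151 ≈ 505.12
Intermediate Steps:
k = 400 (k = (-20)² = 400)
o(I, j) = j²
√(o(k, -623) + (-243226 + 110248)) = √((-623)² + (-243226 + 110248)) = √(388129 - 132978) = √255151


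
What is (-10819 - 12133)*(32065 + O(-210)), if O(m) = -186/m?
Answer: -25759167312/35 ≈ -7.3598e+8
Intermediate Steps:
(-10819 - 12133)*(32065 + O(-210)) = (-10819 - 12133)*(32065 - 186/(-210)) = -22952*(32065 - 186*(-1/210)) = -22952*(32065 + 31/35) = -22952*1122306/35 = -25759167312/35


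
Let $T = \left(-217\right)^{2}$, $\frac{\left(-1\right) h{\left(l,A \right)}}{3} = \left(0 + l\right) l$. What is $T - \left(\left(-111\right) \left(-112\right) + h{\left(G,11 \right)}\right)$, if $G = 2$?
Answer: $34669$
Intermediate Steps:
$h{\left(l,A \right)} = - 3 l^{2}$ ($h{\left(l,A \right)} = - 3 \left(0 + l\right) l = - 3 l l = - 3 l^{2}$)
$T = 47089$
$T - \left(\left(-111\right) \left(-112\right) + h{\left(G,11 \right)}\right) = 47089 - \left(\left(-111\right) \left(-112\right) - 3 \cdot 2^{2}\right) = 47089 - \left(12432 - 12\right) = 47089 - 12420 = 34669$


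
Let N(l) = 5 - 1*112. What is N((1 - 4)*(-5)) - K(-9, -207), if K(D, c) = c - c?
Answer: -107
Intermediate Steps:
K(D, c) = 0
N(l) = -107 (N(l) = 5 - 112 = -107)
N((1 - 4)*(-5)) - K(-9, -207) = -107 - 1*0 = -107 + 0 = -107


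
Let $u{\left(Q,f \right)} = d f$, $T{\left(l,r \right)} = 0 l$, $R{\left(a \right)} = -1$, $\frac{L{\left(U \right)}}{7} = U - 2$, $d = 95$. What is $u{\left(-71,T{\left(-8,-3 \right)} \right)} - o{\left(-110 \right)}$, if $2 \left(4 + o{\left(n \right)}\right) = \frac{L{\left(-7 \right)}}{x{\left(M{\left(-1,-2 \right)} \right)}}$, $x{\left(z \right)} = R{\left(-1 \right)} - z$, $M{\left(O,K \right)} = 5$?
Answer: $- \frac{5}{4} \approx -1.25$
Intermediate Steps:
$L{\left(U \right)} = -14 + 7 U$ ($L{\left(U \right)} = 7 \left(U - 2\right) = 7 \left(-2 + U\right) = -14 + 7 U$)
$T{\left(l,r \right)} = 0$
$x{\left(z \right)} = -1 - z$
$o{\left(n \right)} = \frac{5}{4}$ ($o{\left(n \right)} = -4 + \frac{\left(-14 + 7 \left(-7\right)\right) \frac{1}{-1 - 5}}{2} = -4 + \frac{\left(-14 - 49\right) \frac{1}{-1 - 5}}{2} = -4 + \frac{\left(-63\right) \frac{1}{-6}}{2} = -4 + \frac{\left(-63\right) \left(- \frac{1}{6}\right)}{2} = -4 + \frac{1}{2} \cdot \frac{21}{2} = -4 + \frac{21}{4} = \frac{5}{4}$)
$u{\left(Q,f \right)} = 95 f$
$u{\left(-71,T{\left(-8,-3 \right)} \right)} - o{\left(-110 \right)} = 95 \cdot 0 - \frac{5}{4} = 0 - \frac{5}{4} = - \frac{5}{4}$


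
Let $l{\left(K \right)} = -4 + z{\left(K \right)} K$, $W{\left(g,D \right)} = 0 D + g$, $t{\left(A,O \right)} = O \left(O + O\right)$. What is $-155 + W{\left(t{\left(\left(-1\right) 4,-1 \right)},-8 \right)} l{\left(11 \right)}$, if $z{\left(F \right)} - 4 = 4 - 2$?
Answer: $-31$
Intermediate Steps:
$t{\left(A,O \right)} = 2 O^{2}$ ($t{\left(A,O \right)} = O 2 O = 2 O^{2}$)
$W{\left(g,D \right)} = g$ ($W{\left(g,D \right)} = 0 + g = g$)
$z{\left(F \right)} = 6$ ($z{\left(F \right)} = 4 + \left(4 - 2\right) = 4 + 2 = 6$)
$l{\left(K \right)} = -4 + 6 K$
$-155 + W{\left(t{\left(\left(-1\right) 4,-1 \right)},-8 \right)} l{\left(11 \right)} = -155 + 2 \left(-1\right)^{2} \left(-4 + 6 \cdot 11\right) = -155 + 2 \cdot 1 \left(-4 + 66\right) = -155 + 2 \cdot 62 = -155 + 124 = -31$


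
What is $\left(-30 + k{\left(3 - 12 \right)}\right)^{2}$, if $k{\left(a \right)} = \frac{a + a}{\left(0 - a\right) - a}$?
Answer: $961$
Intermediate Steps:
$k{\left(a \right)} = -1$ ($k{\left(a \right)} = \frac{2 a}{- a - a} = \frac{2 a}{\left(-2\right) a} = 2 a \left(- \frac{1}{2 a}\right) = -1$)
$\left(-30 + k{\left(3 - 12 \right)}\right)^{2} = \left(-30 - 1\right)^{2} = \left(-31\right)^{2} = 961$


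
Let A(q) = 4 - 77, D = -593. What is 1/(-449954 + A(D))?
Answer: -1/450027 ≈ -2.2221e-6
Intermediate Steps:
A(q) = -73
1/(-449954 + A(D)) = 1/(-449954 - 73) = 1/(-450027) = -1/450027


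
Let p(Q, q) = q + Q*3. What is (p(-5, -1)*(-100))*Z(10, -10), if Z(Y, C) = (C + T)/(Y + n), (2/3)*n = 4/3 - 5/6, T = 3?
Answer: -44800/43 ≈ -1041.9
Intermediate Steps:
n = 3/4 (n = 3*(4/3 - 5/6)/2 = (3/2)*(1/2) = 3/4 ≈ 0.75000)
p(Q, q) = q + 3*Q
Z(Y, C) = (3 + C)/(3/4 + Y) (Z(Y, C) = (C + 3)/(Y + 3/4) = (3 + C)/(3/4 + Y))
(p(-5, -1)*(-100))*Z(10, -10) = ((-1 + 3*(-5))*(-100))*(4*(3 - 10)/(3 + 4*10)) = ((-1 - 15)*(-100))*(4*(-7)/(3 + 40)) = (-16*(-100))*(4*(-7)/43) = 1600*(4*(1/43)*(-7)) = 1600*(-28/43) = -44800/43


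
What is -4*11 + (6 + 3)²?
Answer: 37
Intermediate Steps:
-4*11 + (6 + 3)² = -44 + 9² = -44 + 81 = 37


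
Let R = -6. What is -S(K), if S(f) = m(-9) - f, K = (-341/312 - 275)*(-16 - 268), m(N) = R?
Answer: 6116479/78 ≈ 78416.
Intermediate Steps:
m(N) = -6
K = 6116011/78 (K = (-341*1/312 - 275)*(-284) = (-341/312 - 275)*(-284) = -86141/312*(-284) = 6116011/78 ≈ 78410.)
S(f) = -6 - f
-S(K) = -(-6 - 1*6116011/78) = -(-6 - 6116011/78) = -1*(-6116479/78) = 6116479/78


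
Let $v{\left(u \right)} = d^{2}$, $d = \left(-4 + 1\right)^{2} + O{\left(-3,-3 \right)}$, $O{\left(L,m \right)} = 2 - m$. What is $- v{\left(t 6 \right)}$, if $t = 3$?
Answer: $-196$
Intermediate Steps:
$d = 14$ ($d = \left(-4 + 1\right)^{2} + \left(2 - -3\right) = \left(-3\right)^{2} + \left(2 + 3\right) = 9 + 5 = 14$)
$v{\left(u \right)} = 196$ ($v{\left(u \right)} = 14^{2} = 196$)
$- v{\left(t 6 \right)} = \left(-1\right) 196 = -196$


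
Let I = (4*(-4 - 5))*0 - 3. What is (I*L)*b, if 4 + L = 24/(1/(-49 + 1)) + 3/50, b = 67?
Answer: 11617197/50 ≈ 2.3234e+5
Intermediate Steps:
L = -57797/50 (L = -4 + (24/(1/(-49 + 1)) + 3/50) = -4 + (24/(1/(-48)) + 3*(1/50)) = -4 + (24/(-1/48) + 3/50) = -4 + (24*(-48) + 3/50) = -4 + (-1152 + 3/50) = -4 - 57597/50 = -57797/50 ≈ -1155.9)
I = -3 (I = (4*(-9))*0 - 3 = -36*0 - 3 = 0 - 3 = -3)
(I*L)*b = -3*(-57797/50)*67 = (173391/50)*67 = 11617197/50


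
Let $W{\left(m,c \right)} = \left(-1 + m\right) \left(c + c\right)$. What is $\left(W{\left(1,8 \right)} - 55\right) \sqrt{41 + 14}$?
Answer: $- 55 \sqrt{55} \approx -407.89$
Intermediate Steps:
$W{\left(m,c \right)} = 2 c \left(-1 + m\right)$ ($W{\left(m,c \right)} = \left(-1 + m\right) 2 c = 2 c \left(-1 + m\right)$)
$\left(W{\left(1,8 \right)} - 55\right) \sqrt{41 + 14} = \left(2 \cdot 8 \left(-1 + 1\right) - 55\right) \sqrt{41 + 14} = \left(2 \cdot 8 \cdot 0 - 55\right) \sqrt{55} = \left(0 - 55\right) \sqrt{55} = - 55 \sqrt{55}$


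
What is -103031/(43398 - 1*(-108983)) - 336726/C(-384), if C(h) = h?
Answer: 8545180117/9752384 ≈ 876.21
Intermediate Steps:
-103031/(43398 - 1*(-108983)) - 336726/C(-384) = -103031/(43398 - 1*(-108983)) - 336726/(-384) = -103031/(43398 + 108983) - 336726*(-1/384) = -103031/152381 + 56121/64 = 8545180117/9752384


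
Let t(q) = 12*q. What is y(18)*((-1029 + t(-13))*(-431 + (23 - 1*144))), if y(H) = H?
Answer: 11774160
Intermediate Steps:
y(18)*((-1029 + t(-13))*(-431 + (23 - 1*144))) = 18*((-1029 + 12*(-13))*(-431 + (23 - 1*144))) = 18*((-1029 - 156)*(-431 + (23 - 144))) = 18*(-1185*(-431 - 121)) = 18*(-1185*(-552)) = 18*654120 = 11774160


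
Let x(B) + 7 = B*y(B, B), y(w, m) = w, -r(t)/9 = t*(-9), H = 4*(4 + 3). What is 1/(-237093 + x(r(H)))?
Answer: 1/4906724 ≈ 2.0380e-7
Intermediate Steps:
H = 28 (H = 4*7 = 28)
r(t) = 81*t (r(t) = -9*t*(-9) = -(-81)*t = 81*t)
x(B) = -7 + B² (x(B) = -7 + B*B = -7 + B²)
1/(-237093 + x(r(H))) = 1/(-237093 + (-7 + (81*28)²)) = 1/(-237093 + (-7 + 2268²)) = 1/(-237093 + (-7 + 5143824)) = 1/(-237093 + 5143817) = 1/4906724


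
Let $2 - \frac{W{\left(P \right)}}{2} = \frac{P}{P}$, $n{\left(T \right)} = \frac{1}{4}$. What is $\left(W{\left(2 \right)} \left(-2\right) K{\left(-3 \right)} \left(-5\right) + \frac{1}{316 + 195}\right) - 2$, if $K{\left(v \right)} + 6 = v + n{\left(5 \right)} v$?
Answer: $- \frac{100666}{511} \approx -197.0$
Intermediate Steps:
$n{\left(T \right)} = \frac{1}{4}$
$W{\left(P \right)} = 2$ ($W{\left(P \right)} = 4 - 2 \frac{P}{P} = 4 - 2 = 2$)
$K{\left(v \right)} = -6 + \frac{5 v}{4}$ ($K{\left(v \right)} = -6 + \left(v + \frac{v}{4}\right) = -6 + \frac{5 v}{4}$)
$\left(W{\left(2 \right)} \left(-2\right) K{\left(-3 \right)} \left(-5\right) + \frac{1}{316 + 195}\right) - 2 = \left(2 \left(-2\right) \left(-6 + \frac{5}{4} \left(-3\right)\right) \left(-5\right) + \frac{1}{316 + 195}\right) - 2 = \left(- 4 \left(-6 - \frac{15}{4}\right) \left(-5\right) + \frac{1}{511}\right) - 2 = \left(\left(-4\right) \left(- \frac{39}{4}\right) \left(-5\right) + \frac{1}{511}\right) - 2 = \left(39 \left(-5\right) + \frac{1}{511}\right) - 2 = \left(-195 + \frac{1}{511}\right) - 2 = - \frac{99644}{511} - 2 = - \frac{100666}{511}$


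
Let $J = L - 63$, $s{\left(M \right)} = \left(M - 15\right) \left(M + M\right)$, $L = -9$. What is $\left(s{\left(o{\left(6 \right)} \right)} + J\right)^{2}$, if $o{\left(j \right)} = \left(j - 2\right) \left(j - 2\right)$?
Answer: $1600$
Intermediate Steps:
$o{\left(j \right)} = \left(-2 + j\right)^{2}$ ($o{\left(j \right)} = \left(-2 + j\right) \left(-2 + j\right) = \left(-2 + j\right)^{2}$)
$s{\left(M \right)} = 2 M \left(-15 + M\right)$ ($s{\left(M \right)} = \left(-15 + M\right) 2 M = 2 M \left(-15 + M\right)$)
$J = -72$ ($J = -9 - 63 = -72$)
$\left(s{\left(o{\left(6 \right)} \right)} + J\right)^{2} = \left(2 \left(-2 + 6\right)^{2} \left(-15 + \left(-2 + 6\right)^{2}\right) - 72\right)^{2} = \left(2 \cdot 4^{2} \left(-15 + 4^{2}\right) - 72\right)^{2} = \left(2 \cdot 16 \left(-15 + 16\right) - 72\right)^{2} = \left(2 \cdot 16 \cdot 1 - 72\right)^{2} = \left(32 - 72\right)^{2} = \left(-40\right)^{2} = 1600$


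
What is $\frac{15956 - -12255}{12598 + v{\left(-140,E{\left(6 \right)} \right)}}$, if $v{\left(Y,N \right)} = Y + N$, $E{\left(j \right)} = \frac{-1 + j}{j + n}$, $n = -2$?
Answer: $\frac{112844}{49837} \approx 2.2643$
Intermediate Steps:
$E{\left(j \right)} = \frac{-1 + j}{-2 + j}$ ($E{\left(j \right)} = \frac{-1 + j}{j - 2} = \frac{-1 + j}{-2 + j}$)
$v{\left(Y,N \right)} = N + Y$
$\frac{15956 - -12255}{12598 + v{\left(-140,E{\left(6 \right)} \right)}} = \frac{15956 - -12255}{12598 - \left(140 - \frac{-1 + 6}{-2 + 6}\right)} = \frac{15956 + 12255}{12598 - \left(140 - \frac{1}{4} \cdot 5\right)} = \frac{28211}{12598 + \left(\frac{1}{4} \cdot 5 - 140\right)} = \frac{28211}{12598 + \left(\frac{5}{4} - 140\right)} = \frac{28211}{12598 - \frac{555}{4}} = \frac{28211}{\frac{49837}{4}} = 28211 \cdot \frac{4}{49837} = \frac{112844}{49837}$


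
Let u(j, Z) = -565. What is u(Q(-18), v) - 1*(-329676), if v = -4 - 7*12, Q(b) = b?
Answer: 329111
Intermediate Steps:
v = -88 (v = -4 - 84 = -88)
u(Q(-18), v) - 1*(-329676) = -565 - 1*(-329676) = -565 + 329676 = 329111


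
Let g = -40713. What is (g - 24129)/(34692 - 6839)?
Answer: -64842/27853 ≈ -2.3280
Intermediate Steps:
(g - 24129)/(34692 - 6839) = (-40713 - 24129)/(34692 - 6839) = -64842/27853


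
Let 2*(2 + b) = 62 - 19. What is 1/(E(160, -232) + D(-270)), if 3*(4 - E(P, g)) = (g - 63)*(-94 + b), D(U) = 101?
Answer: -6/43325 ≈ -0.00013849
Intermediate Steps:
b = 39/2 (b = -2 + (62 - 19)/2 = -2 + (1/2)*43 = -2 + 43/2 = 39/2 ≈ 19.500)
E(P, g) = -3121/2 + 149*g/6 (E(P, g) = 4 - (g - 63)*(-94 + 39/2)/3 = 4 - (-63 + g)*(-149)/(3*2) = 4 - (9387/2 - 149*g/2)/3 = 4 + (-3129/2 + 149*g/6) = -3121/2 + 149*g/6)
1/(E(160, -232) + D(-270)) = 1/((-3121/2 + (149/6)*(-232)) + 101) = 1/((-3121/2 - 17284/3) + 101) = 1/(-43931/6 + 101) = 1/(-43325/6) = -6/43325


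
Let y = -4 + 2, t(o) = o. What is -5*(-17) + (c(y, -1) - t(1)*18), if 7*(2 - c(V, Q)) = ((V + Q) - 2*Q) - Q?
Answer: 69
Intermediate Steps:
y = -2
c(V, Q) = 2 - V/7 + 2*Q/7 (c(V, Q) = 2 - (((V + Q) - 2*Q) - Q)/7 = 2 - (((Q + V) - 2*Q) - Q)/7 = 2 - ((V - Q) - Q)/7 = 2 - (V - 2*Q)/7 = 2 + (-V/7 + 2*Q/7) = 2 - V/7 + 2*Q/7)
-5*(-17) + (c(y, -1) - t(1)*18) = -5*(-17) + ((2 - ⅐*(-2) + (2/7)*(-1)) - 18) = 85 + ((2 + 2/7 - 2/7) - 1*18) = 85 + (2 - 18) = 85 - 16 = 69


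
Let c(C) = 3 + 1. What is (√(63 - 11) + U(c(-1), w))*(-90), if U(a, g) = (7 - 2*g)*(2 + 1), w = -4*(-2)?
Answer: 2430 - 180*√13 ≈ 1781.0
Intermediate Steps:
w = 8
c(C) = 4
U(a, g) = 21 - 6*g (U(a, g) = (7 - 2*g)*3 = 21 - 6*g)
(√(63 - 11) + U(c(-1), w))*(-90) = (√(63 - 11) + (21 - 6*8))*(-90) = (√52 + (21 - 48))*(-90) = (2*√13 - 27)*(-90) = (-27 + 2*√13)*(-90) = 2430 - 180*√13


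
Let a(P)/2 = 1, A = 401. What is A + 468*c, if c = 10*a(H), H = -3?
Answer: 9761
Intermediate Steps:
a(P) = 2 (a(P) = 2*1 = 2)
c = 20 (c = 10*2 = 20)
A + 468*c = 401 + 468*20 = 401 + 9360 = 9761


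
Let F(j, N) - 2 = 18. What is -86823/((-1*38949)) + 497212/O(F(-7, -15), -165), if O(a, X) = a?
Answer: 1613970554/64915 ≈ 24863.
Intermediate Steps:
F(j, N) = 20 (F(j, N) = 2 + 18 = 20)
-86823/((-1*38949)) + 497212/O(F(-7, -15), -165) = -86823/((-1*38949)) + 497212/20 = -86823/(-38949) + 497212*(1/20) = -86823*(-1/38949) + 124303/5 = 28941/12983 + 124303/5 = 1613970554/64915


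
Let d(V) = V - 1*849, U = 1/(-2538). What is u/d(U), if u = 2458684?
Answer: -6240139992/2154763 ≈ -2896.0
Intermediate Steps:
U = -1/2538 ≈ -0.00039401
d(V) = -849 + V (d(V) = V - 849 = -849 + V)
u/d(U) = 2458684/(-849 - 1/2538) = 2458684/(-2154763/2538) = 2458684*(-2538/2154763) = -6240139992/2154763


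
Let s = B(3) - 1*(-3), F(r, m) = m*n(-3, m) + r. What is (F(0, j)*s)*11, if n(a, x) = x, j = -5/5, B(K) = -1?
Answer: 22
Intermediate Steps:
j = -1 (j = -5*1/5 = -1)
F(r, m) = r + m**2 (F(r, m) = m*m + r = m**2 + r = r + m**2)
s = 2 (s = -1 - 1*(-3) = -1 + 3 = 2)
(F(0, j)*s)*11 = ((0 + (-1)**2)*2)*11 = ((0 + 1)*2)*11 = (1*2)*11 = 2*11 = 22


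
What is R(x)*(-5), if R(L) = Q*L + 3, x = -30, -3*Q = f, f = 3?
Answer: -165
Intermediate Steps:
Q = -1 (Q = -⅓*3 = -1)
R(L) = 3 - L (R(L) = -L + 3 = 3 - L)
R(x)*(-5) = (3 - 1*(-30))*(-5) = (3 + 30)*(-5) = 33*(-5) = -165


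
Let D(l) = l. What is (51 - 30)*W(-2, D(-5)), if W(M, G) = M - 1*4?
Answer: -126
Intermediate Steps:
W(M, G) = -4 + M (W(M, G) = M - 4 = -4 + M)
(51 - 30)*W(-2, D(-5)) = (51 - 30)*(-4 - 2) = 21*(-6) = -126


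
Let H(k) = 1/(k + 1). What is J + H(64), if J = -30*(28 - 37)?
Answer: 17551/65 ≈ 270.02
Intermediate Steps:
H(k) = 1/(1 + k)
J = 270 (J = -30*(-9) = 270)
J + H(64) = 270 + 1/(1 + 64) = 270 + 1/65 = 17551/65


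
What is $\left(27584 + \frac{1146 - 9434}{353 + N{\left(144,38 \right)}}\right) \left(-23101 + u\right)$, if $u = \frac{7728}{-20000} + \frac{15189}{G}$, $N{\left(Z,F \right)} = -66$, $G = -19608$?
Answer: $- \frac{2665452026919836}{4187125} \approx -6.3658 \cdot 10^{8}$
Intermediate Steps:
$u = - \frac{4742819}{4085000}$ ($u = \frac{7728}{-20000} + \frac{15189}{-19608} = 7728 \left(- \frac{1}{20000}\right) + 15189 \left(- \frac{1}{19608}\right) = - \frac{483}{1250} - \frac{5063}{6536} = - \frac{4742819}{4085000} \approx -1.161$)
$\left(27584 + \frac{1146 - 9434}{353 + N{\left(144,38 \right)}}\right) \left(-23101 + u\right) = \left(27584 + \frac{1146 - 9434}{353 - 66}\right) \left(-23101 - \frac{4742819}{4085000}\right) = \left(27584 - \frac{8288}{287}\right) \left(- \frac{94372327819}{4085000}\right) = \left(27584 - \frac{1184}{41}\right) \left(- \frac{94372327819}{4085000}\right) = \frac{1129760}{41} \left(- \frac{94372327819}{4085000}\right) = - \frac{2665452026919836}{4187125}$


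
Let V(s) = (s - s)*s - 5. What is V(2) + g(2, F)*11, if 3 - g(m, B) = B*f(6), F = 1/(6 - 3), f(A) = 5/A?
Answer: 449/18 ≈ 24.944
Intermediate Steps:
V(s) = -5 (V(s) = 0*s - 5 = 0 - 5 = -5)
F = ⅓ (F = 1/3 = ⅓ ≈ 0.33333)
g(m, B) = 3 - 5*B/6 (g(m, B) = 3 - B*5/6 = 3 - 5*B/6)
V(2) + g(2, F)*11 = -5 + (3 - ⅚*⅓)*11 = -5 + (3 - 5/18)*11 = -5 + (49/18)*11 = -5 + 539/18 = 449/18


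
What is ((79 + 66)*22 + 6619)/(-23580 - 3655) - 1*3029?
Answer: -82504624/27235 ≈ -3029.4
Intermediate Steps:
((79 + 66)*22 + 6619)/(-23580 - 3655) - 1*3029 = (145*22 + 6619)/(-27235) - 3029 = (3190 + 6619)*(-1/27235) - 3029 = 9809*(-1/27235) - 3029 = -9809/27235 - 3029 = -82504624/27235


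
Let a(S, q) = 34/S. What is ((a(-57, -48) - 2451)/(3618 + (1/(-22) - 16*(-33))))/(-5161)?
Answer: 3074302/26832178347 ≈ 0.00011458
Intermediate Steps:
((a(-57, -48) - 2451)/(3618 + (1/(-22) - 16*(-33))))/(-5161) = ((34/(-57) - 2451)/(3618 + (1/(-22) - 16*(-33))))/(-5161) = ((34*(-1/57) - 2451)/(3618 + (-1/22 + 528)))*(-1/5161) = ((-34/57 - 2451)/(3618 + 11615/22))*(-1/5161) = -139741/(57*91211/22)*(-1/5161) = -139741/57*22/91211*(-1/5161) = -3074302/5199027*(-1/5161) = 3074302/26832178347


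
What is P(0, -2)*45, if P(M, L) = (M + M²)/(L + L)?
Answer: 0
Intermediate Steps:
P(M, L) = (M + M²)/(2*L) (P(M, L) = (M + M²)/((2*L)) = (M + M²)*(1/(2*L)) = (M + M²)/(2*L))
P(0, -2)*45 = ((½)*0*(1 + 0)/(-2))*45 = ((½)*0*(-½)*1)*45 = 0*45 = 0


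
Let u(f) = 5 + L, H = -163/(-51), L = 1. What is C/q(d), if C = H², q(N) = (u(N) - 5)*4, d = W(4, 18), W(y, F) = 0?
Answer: 26569/10404 ≈ 2.5537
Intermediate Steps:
H = 163/51 (H = -163*(-1/51) = 163/51 ≈ 3.1961)
d = 0
u(f) = 6 (u(f) = 5 + 1 = 6)
q(N) = 4 (q(N) = (6 - 5)*4 = 1*4 = 4)
C = 26569/2601 (C = (163/51)² = 26569/2601 ≈ 10.215)
C/q(d) = (26569/2601)/4 = (26569/2601)*(¼) = 26569/10404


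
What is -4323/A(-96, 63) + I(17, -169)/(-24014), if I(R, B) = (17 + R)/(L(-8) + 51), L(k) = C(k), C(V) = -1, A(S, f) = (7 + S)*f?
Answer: 865072577/1122054150 ≈ 0.77097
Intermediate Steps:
A(S, f) = f*(7 + S)
L(k) = -1
I(R, B) = 17/50 + R/50 (I(R, B) = (17 + R)/(-1 + 51) = (17 + R)/50 = (17 + R)*(1/50) = 17/50 + R/50)
-4323/A(-96, 63) + I(17, -169)/(-24014) = -4323*1/(63*(7 - 96)) + (17/50 + (1/50)*17)/(-24014) = -4323/(63*(-89)) + (17/50 + 17/50)*(-1/24014) = -4323/(-5607) + (17/25)*(-1/24014) = -4323*(-1/5607) - 17/600350 = 1441/1869 - 17/600350 = 865072577/1122054150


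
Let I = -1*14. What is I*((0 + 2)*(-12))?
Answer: 336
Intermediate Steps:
I = -14
I*((0 + 2)*(-12)) = -14*(0 + 2)*(-12) = -28*(-12) = -14*(-24) = 336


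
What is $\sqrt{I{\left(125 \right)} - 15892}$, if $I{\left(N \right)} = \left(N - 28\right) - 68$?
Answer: $i \sqrt{15863} \approx 125.95 i$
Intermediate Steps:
$I{\left(N \right)} = -96 + N$ ($I{\left(N \right)} = \left(-28 + N\right) - 68 = -96 + N$)
$\sqrt{I{\left(125 \right)} - 15892} = \sqrt{\left(-96 + 125\right) - 15892} = \sqrt{29 - 15892} = \sqrt{-15863} = i \sqrt{15863}$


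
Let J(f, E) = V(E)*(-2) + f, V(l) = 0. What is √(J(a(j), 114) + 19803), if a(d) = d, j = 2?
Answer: √19805 ≈ 140.73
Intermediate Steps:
J(f, E) = f (J(f, E) = 0*(-2) + f = 0 + f = f)
√(J(a(j), 114) + 19803) = √(2 + 19803) = √19805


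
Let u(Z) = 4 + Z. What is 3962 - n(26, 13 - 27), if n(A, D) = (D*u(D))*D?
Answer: 5922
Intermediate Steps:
n(A, D) = D**2*(4 + D) (n(A, D) = (D*(4 + D))*D = D**2*(4 + D))
3962 - n(26, 13 - 27) = 3962 - (13 - 27)**2*(4 + (13 - 27)) = 3962 - (-14)**2*(4 - 14) = 3962 - 196*(-10) = 3962 - 1*(-1960) = 3962 + 1960 = 5922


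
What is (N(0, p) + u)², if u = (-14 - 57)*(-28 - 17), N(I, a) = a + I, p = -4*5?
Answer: 10080625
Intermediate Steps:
p = -20
N(I, a) = I + a
u = 3195 (u = -71*(-45) = 3195)
(N(0, p) + u)² = ((0 - 20) + 3195)² = (-20 + 3195)² = 3175² = 10080625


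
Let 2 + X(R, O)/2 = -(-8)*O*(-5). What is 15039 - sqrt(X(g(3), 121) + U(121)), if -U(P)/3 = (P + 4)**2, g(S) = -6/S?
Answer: 15039 - I*sqrt(56559) ≈ 15039.0 - 237.82*I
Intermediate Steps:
X(R, O) = -4 - 80*O (X(R, O) = -4 + 2*(-(-8)*O*(-5)) = -4 + 2*((8*O)*(-5)) = -4 + 2*(-40*O) = -4 - 80*O)
U(P) = -3*(4 + P)**2 (U(P) = -3*(P + 4)**2 = -3*(4 + P)**2)
15039 - sqrt(X(g(3), 121) + U(121)) = 15039 - sqrt((-4 - 80*121) - 3*(4 + 121)**2) = 15039 - sqrt((-4 - 9680) - 3*125**2) = 15039 - sqrt(-9684 - 3*15625) = 15039 - sqrt(-9684 - 46875) = 15039 - sqrt(-56559) = 15039 - I*sqrt(56559)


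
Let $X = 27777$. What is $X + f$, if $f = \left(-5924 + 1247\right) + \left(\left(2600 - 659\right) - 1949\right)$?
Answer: $23092$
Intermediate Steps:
$f = -4685$ ($f = -4677 + \left(1941 - 1949\right) = -4677 - 8 = -4685$)
$X + f = 27777 - 4685 = 23092$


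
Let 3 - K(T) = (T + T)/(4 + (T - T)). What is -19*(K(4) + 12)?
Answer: -247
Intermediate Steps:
K(T) = 3 - T/2 (K(T) = 3 - (T + T)/(4 + (T - T)) = 3 - 2*T/(4 + 0) = 3 - 2*T/4 = 3 - T/2)
-19*(K(4) + 12) = -19*((3 - ½*4) + 12) = -19*((3 - 2) + 12) = -19*(1 + 12) = -19*13 = -247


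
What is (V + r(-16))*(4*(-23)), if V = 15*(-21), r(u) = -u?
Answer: 27508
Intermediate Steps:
V = -315
(V + r(-16))*(4*(-23)) = (-315 - 1*(-16))*(4*(-23)) = (-315 + 16)*(-92) = -299*(-92) = 27508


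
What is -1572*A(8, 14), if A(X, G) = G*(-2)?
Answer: 44016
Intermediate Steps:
A(X, G) = -2*G
-1572*A(8, 14) = -(-3144)*14 = -1572*(-28) = 44016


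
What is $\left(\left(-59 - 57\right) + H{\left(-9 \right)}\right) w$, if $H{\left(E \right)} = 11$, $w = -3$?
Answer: $315$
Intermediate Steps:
$\left(\left(-59 - 57\right) + H{\left(-9 \right)}\right) w = \left(\left(-59 - 57\right) + 11\right) \left(-3\right) = \left(-116 + 11\right) \left(-3\right) = \left(-105\right) \left(-3\right) = 315$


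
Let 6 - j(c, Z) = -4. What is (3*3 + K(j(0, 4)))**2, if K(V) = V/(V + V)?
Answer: 361/4 ≈ 90.250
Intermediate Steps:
j(c, Z) = 10 (j(c, Z) = 6 - 1*(-4) = 6 + 4 = 10)
K(V) = 1/2 (K(V) = V/((2*V)) = (1/(2*V))*V = 1/2)
(3*3 + K(j(0, 4)))**2 = (3*3 + 1/2)**2 = (9 + 1/2)**2 = (19/2)**2 = 361/4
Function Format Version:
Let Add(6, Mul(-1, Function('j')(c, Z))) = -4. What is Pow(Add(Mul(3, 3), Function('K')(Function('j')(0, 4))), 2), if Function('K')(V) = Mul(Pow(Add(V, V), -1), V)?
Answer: Rational(361, 4) ≈ 90.250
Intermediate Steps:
Function('j')(c, Z) = 10 (Function('j')(c, Z) = Add(6, Mul(-1, -4)) = Add(6, 4) = 10)
Function('K')(V) = Rational(1, 2) (Function('K')(V) = Mul(Pow(Mul(2, V), -1), V) = Mul(Mul(Rational(1, 2), Pow(V, -1)), V) = Rational(1, 2))
Pow(Add(Mul(3, 3), Function('K')(Function('j')(0, 4))), 2) = Pow(Add(Mul(3, 3), Rational(1, 2)), 2) = Pow(Add(9, Rational(1, 2)), 2) = Pow(Rational(19, 2), 2) = Rational(361, 4)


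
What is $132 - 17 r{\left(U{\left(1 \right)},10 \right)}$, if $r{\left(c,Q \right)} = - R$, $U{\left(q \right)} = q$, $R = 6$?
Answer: $234$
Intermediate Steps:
$r{\left(c,Q \right)} = -6$ ($r{\left(c,Q \right)} = \left(-1\right) 6 = -6$)
$132 - 17 r{\left(U{\left(1 \right)},10 \right)} = 132 - -102 = 132 + 102 = 234$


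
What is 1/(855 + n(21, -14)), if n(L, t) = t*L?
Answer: 1/561 ≈ 0.0017825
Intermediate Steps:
n(L, t) = L*t
1/(855 + n(21, -14)) = 1/(855 + 21*(-14)) = 1/(855 - 294) = 1/561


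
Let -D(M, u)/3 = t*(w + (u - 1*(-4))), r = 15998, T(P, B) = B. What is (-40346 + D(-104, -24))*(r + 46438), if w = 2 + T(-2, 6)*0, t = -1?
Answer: -2522414400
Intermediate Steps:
w = 2 (w = 2 + 6*0 = 2 + 0 = 2)
D(M, u) = 18 + 3*u (D(M, u) = -(-3)*(2 + (u - 1*(-4))) = -(-3)*(2 + (u + 4)) = -(-3)*(2 + (4 + u)) = -(-3)*(6 + u) = -3*(-6 - u) = 18 + 3*u)
(-40346 + D(-104, -24))*(r + 46438) = (-40346 + (18 + 3*(-24)))*(15998 + 46438) = (-40346 + (18 - 72))*62436 = (-40346 - 54)*62436 = -40400*62436 = -2522414400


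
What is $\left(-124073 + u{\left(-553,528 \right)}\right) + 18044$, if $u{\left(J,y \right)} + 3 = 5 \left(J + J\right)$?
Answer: $-111562$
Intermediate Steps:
$u{\left(J,y \right)} = -3 + 10 J$ ($u{\left(J,y \right)} = -3 + 5 \left(J + J\right) = -3 + 5 \cdot 2 J = -3 + 10 J$)
$\left(-124073 + u{\left(-553,528 \right)}\right) + 18044 = \left(-124073 + \left(-3 + 10 \left(-553\right)\right)\right) + 18044 = \left(-124073 - 5533\right) + 18044 = -129606 + 18044 = -111562$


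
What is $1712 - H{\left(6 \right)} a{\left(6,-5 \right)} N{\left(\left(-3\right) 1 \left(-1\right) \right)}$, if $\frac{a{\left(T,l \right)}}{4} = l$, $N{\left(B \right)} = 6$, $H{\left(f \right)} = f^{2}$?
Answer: $6032$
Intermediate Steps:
$a{\left(T,l \right)} = 4 l$
$1712 - H{\left(6 \right)} a{\left(6,-5 \right)} N{\left(\left(-3\right) 1 \left(-1\right) \right)} = 1712 - 6^{2} \cdot 4 \left(-5\right) 6 = 1712 - 36 \left(-20\right) 6 = 1712 - \left(-720\right) 6 = 1712 - -4320 = 1712 + 4320 = 6032$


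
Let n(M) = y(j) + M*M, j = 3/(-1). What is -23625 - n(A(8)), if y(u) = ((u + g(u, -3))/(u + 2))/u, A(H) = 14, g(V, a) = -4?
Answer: -71456/3 ≈ -23819.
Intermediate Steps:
j = -3 (j = 3*(-1) = -3)
y(u) = (-4 + u)/(u*(2 + u)) (y(u) = ((u - 4)/(u + 2))/u = ((-4 + u)/(2 + u))/u = (-4 + u)/(u*(2 + u)))
n(M) = -7/3 + M² (n(M) = (-4 - 3)/((-3)*(2 - 3)) + M*M = -⅓*(-7)/(-1) + M² = -⅓*(-1)*(-7) + M² = -7/3 + M²)
-23625 - n(A(8)) = -23625 - (-7/3 + 14²) = -23625 - (-7/3 + 196) = -23625 - 1*581/3 = -23625 - 581/3 = -71456/3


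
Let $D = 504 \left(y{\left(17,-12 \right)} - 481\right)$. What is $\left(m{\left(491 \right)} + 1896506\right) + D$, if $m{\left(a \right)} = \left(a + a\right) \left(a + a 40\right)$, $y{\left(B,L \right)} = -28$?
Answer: $21408612$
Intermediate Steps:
$m{\left(a \right)} = 82 a^{2}$ ($m{\left(a \right)} = 2 a \left(a + 40 a\right) = 2 a 41 a = 82 a^{2}$)
$D = -256536$ ($D = 504 \left(-28 - 481\right) = 504 \left(-509\right) = -256536$)
$\left(m{\left(491 \right)} + 1896506\right) + D = \left(82 \cdot 491^{2} + 1896506\right) - 256536 = \left(82 \cdot 241081 + 1896506\right) - 256536 = \left(19768642 + 1896506\right) - 256536 = 21665148 - 256536 = 21408612$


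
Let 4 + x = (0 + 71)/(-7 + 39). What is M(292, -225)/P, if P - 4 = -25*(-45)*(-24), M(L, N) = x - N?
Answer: -7143/863872 ≈ -0.0082686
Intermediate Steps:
x = -57/32 (x = -4 + (0 + 71)/(-7 + 39) = -4 + 71/32 = -57/32 ≈ -1.7813)
M(L, N) = -57/32 - N
P = -26996 (P = 4 - 25*(-45)*(-24) = 4 + 1125*(-24) = 4 - 27000 = -26996)
M(292, -225)/P = (-57/32 - 1*(-225))/(-26996) = (-57/32 + 225)*(-1/26996) = (7143/32)*(-1/26996) = -7143/863872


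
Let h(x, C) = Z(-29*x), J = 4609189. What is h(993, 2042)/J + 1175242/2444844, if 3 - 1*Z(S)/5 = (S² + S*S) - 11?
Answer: -10134436259783071/5634374035758 ≈ -1798.7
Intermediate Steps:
Z(S) = 70 - 10*S² (Z(S) = 15 - 5*((S² + S*S) - 11) = 15 - 5*((S² + S²) - 11) = 15 - 5*(2*S² - 11) = 15 - 5*(-11 + 2*S²) = 15 + (55 - 10*S²) = 70 - 10*S²)
h(x, C) = 70 - 8410*x² (h(x, C) = 70 - 10*841*x² = 70 - 8410*x²)
h(993, 2042)/J + 1175242/2444844 = (70 - 8410*993²)/4609189 + 1175242/2444844 = (70 - 8410*986049)*(1/4609189) + 1175242*(1/2444844) = (70 - 8292672090)*(1/4609189) + 587621/1222422 = -8292672020*1/4609189 + 587621/1222422 = -8292672020/4609189 + 587621/1222422 = -10134436259783071/5634374035758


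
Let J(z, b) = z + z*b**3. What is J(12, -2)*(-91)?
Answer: 7644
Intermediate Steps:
J(12, -2)*(-91) = (12*(1 + (-2)**3))*(-91) = (12*(1 - 8))*(-91) = (12*(-7))*(-91) = -84*(-91) = 7644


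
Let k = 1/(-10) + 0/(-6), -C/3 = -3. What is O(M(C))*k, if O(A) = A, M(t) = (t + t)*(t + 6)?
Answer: -27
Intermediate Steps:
C = 9 (C = -3*(-3) = 9)
M(t) = 2*t*(6 + t) (M(t) = (2*t)*(6 + t) = 2*t*(6 + t))
k = -⅒ (k = 1*(-⅒) + 0*(-⅙) = -⅒ + 0 = -⅒ ≈ -0.10000)
O(M(C))*k = (2*9*(6 + 9))*(-⅒) = (2*9*15)*(-⅒) = 270*(-⅒) = -27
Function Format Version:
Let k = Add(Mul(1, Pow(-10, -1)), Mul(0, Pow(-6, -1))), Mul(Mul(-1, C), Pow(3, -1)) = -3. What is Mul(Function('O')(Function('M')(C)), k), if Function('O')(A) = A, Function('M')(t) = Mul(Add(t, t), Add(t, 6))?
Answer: -27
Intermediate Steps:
C = 9 (C = Mul(-3, -3) = 9)
Function('M')(t) = Mul(2, t, Add(6, t)) (Function('M')(t) = Mul(Mul(2, t), Add(6, t)) = Mul(2, t, Add(6, t)))
k = Rational(-1, 10) (k = Add(Mul(1, Rational(-1, 10)), Mul(0, Rational(-1, 6))) = Add(Rational(-1, 10), 0) = Rational(-1, 10) ≈ -0.10000)
Mul(Function('O')(Function('M')(C)), k) = Mul(Mul(2, 9, Add(6, 9)), Rational(-1, 10)) = Mul(Mul(2, 9, 15), Rational(-1, 10)) = Mul(270, Rational(-1, 10)) = -27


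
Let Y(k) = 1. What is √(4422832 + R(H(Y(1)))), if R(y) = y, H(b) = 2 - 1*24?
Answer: √4422810 ≈ 2103.0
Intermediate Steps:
H(b) = -22 (H(b) = 2 - 24 = -22)
√(4422832 + R(H(Y(1)))) = √(4422832 - 22) = √4422810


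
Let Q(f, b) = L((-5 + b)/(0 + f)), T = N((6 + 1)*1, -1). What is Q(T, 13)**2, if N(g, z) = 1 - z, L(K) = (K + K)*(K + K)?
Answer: 4096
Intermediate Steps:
L(K) = 4*K**2 (L(K) = (2*K)*(2*K) = 4*K**2)
T = 2 (T = 1 - 1*(-1) = 1 + 1 = 2)
Q(f, b) = 4*(-5 + b)**2/f**2 (Q(f, b) = 4*((-5 + b)/(0 + f))**2 = 4*((-5 + b)/f)**2 = 4*((-5 + b)**2/f**2) = 4*(-5 + b)**2/f**2)
Q(T, 13)**2 = (4*(-5 + 13)**2/2**2)**2 = (4*(1/4)*8**2)**2 = (4*(1/4)*64)**2 = 64**2 = 4096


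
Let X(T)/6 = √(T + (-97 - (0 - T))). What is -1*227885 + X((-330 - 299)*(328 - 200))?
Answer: -227885 + 6*I*√161121 ≈ -2.2789e+5 + 2408.4*I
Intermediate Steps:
X(T) = 6*√(-97 + 2*T) (X(T) = 6*√(T + (-97 - (0 - T))) = 6*√(T + (-97 - (-1)*T)) = 6*√(T + (-97 + T)) = 6*√(-97 + 2*T))
-1*227885 + X((-330 - 299)*(328 - 200)) = -1*227885 + 6*√(-97 + 2*((-330 - 299)*(328 - 200))) = -227885 + 6*√(-97 + 2*(-629*128)) = -227885 + 6*√(-97 + 2*(-80512)) = -227885 + 6*√(-97 - 161024) = -227885 + 6*√(-161121) = -227885 + 6*(I*√161121) = -227885 + 6*I*√161121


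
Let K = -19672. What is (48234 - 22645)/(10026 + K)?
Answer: -25589/9646 ≈ -2.6528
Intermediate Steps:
(48234 - 22645)/(10026 + K) = (48234 - 22645)/(10026 - 19672) = 25589/(-9646) = 25589*(-1/9646) = -25589/9646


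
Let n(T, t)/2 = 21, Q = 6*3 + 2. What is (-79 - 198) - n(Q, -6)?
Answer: -319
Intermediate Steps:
Q = 20 (Q = 18 + 2 = 20)
n(T, t) = 42 (n(T, t) = 2*21 = 42)
(-79 - 198) - n(Q, -6) = (-79 - 198) - 1*42 = -277 - 42 = -319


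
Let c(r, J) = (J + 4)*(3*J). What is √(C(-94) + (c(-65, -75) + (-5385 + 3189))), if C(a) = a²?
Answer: √22615 ≈ 150.38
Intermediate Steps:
c(r, J) = 3*J*(4 + J) (c(r, J) = (4 + J)*(3*J) = 3*J*(4 + J))
√(C(-94) + (c(-65, -75) + (-5385 + 3189))) = √((-94)² + (3*(-75)*(4 - 75) + (-5385 + 3189))) = √(8836 + (3*(-75)*(-71) - 2196)) = √(8836 + (15975 - 2196)) = √(8836 + 13779) = √22615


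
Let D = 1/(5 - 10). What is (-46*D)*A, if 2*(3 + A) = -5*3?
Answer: -483/5 ≈ -96.600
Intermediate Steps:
A = -21/2 (A = -3 + (-5*3)/2 = -3 + (1/2)*(-15) = -3 - 15/2 = -21/2 ≈ -10.500)
D = -1/5 (D = 1/(-5) = -1/5 ≈ -0.20000)
(-46*D)*A = -46*(-1/5)*(-21/2) = (46/5)*(-21/2) = -483/5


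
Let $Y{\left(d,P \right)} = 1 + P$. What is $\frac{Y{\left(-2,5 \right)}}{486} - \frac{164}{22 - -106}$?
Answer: $- \frac{3289}{2592} \approx -1.2689$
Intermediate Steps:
$\frac{Y{\left(-2,5 \right)}}{486} - \frac{164}{22 - -106} = \frac{1 + 5}{486} - \frac{164}{22 - -106} = 6 \cdot \frac{1}{486} - \frac{164}{22 + 106} = \frac{1}{81} - \frac{164}{128} = \frac{1}{81} - \frac{41}{32} = - \frac{3289}{2592}$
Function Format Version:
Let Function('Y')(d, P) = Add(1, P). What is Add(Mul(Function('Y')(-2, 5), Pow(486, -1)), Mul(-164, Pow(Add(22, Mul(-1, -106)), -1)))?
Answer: Rational(-3289, 2592) ≈ -1.2689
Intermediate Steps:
Add(Mul(Function('Y')(-2, 5), Pow(486, -1)), Mul(-164, Pow(Add(22, Mul(-1, -106)), -1))) = Add(Mul(Add(1, 5), Pow(486, -1)), Mul(-164, Pow(Add(22, Mul(-1, -106)), -1))) = Add(Mul(6, Rational(1, 486)), Mul(-164, Pow(Add(22, 106), -1))) = Add(Rational(1, 81), Mul(-164, Pow(128, -1))) = Add(Rational(1, 81), Mul(-164, Rational(1, 128))) = Add(Rational(1, 81), Rational(-41, 32)) = Rational(-3289, 2592)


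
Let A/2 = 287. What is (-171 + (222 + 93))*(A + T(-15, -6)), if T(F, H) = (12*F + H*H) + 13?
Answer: 63792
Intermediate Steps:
A = 574 (A = 2*287 = 574)
T(F, H) = 13 + H**2 + 12*F (T(F, H) = (12*F + H**2) + 13 = (H**2 + 12*F) + 13 = 13 + H**2 + 12*F)
(-171 + (222 + 93))*(A + T(-15, -6)) = (-171 + (222 + 93))*(574 + (13 + (-6)**2 + 12*(-15))) = (-171 + 315)*(574 + (13 + 36 - 180)) = 144*(574 - 131) = 144*443 = 63792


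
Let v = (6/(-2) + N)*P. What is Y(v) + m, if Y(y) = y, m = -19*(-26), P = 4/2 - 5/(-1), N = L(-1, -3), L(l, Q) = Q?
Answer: 452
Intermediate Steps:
N = -3
P = 7 (P = 4*(½) - 5*(-1) = 2 + 5 = 7)
v = -42 (v = (6/(-2) - 3)*7 = (6*(-½) - 3)*7 = (-3 - 3)*7 = -6*7 = -42)
m = 494
Y(v) + m = -42 + 494 = 452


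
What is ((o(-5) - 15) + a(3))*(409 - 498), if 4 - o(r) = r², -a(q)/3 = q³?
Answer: 10413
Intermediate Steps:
a(q) = -3*q³
o(r) = 4 - r²
((o(-5) - 15) + a(3))*(409 - 498) = (((4 - 1*(-5)²) - 15) - 3*3³)*(409 - 498) = (((4 - 1*25) - 15) - 3*27)*(-89) = (((4 - 25) - 15) - 81)*(-89) = ((-21 - 15) - 81)*(-89) = (-36 - 81)*(-89) = -117*(-89) = 10413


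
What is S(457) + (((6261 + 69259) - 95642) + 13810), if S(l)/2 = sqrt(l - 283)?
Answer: -6312 + 2*sqrt(174) ≈ -6285.6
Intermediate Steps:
S(l) = 2*sqrt(-283 + l) (S(l) = 2*sqrt(l - 283) = 2*sqrt(-283 + l))
S(457) + (((6261 + 69259) - 95642) + 13810) = 2*sqrt(-283 + 457) + (((6261 + 69259) - 95642) + 13810) = 2*sqrt(174) + ((75520 - 95642) + 13810) = 2*sqrt(174) + (-20122 + 13810) = 2*sqrt(174) - 6312 = -6312 + 2*sqrt(174)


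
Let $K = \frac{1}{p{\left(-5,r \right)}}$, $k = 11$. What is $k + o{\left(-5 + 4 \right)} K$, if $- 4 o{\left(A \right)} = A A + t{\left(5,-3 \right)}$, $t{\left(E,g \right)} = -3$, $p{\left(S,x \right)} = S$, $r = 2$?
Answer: $\frac{109}{10} \approx 10.9$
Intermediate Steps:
$K = - \frac{1}{5}$ ($K = \frac{1}{-5} = - \frac{1}{5} \approx -0.2$)
$o{\left(A \right)} = \frac{3}{4} - \frac{A^{2}}{4}$ ($o{\left(A \right)} = - \frac{A A - 3}{4} = - \frac{A^{2} - 3}{4} = - \frac{-3 + A^{2}}{4} = \frac{3}{4} - \frac{A^{2}}{4}$)
$k + o{\left(-5 + 4 \right)} K = 11 + \left(\frac{3}{4} - \frac{\left(-5 + 4\right)^{2}}{4}\right) \left(- \frac{1}{5}\right) = 11 + \left(\frac{3}{4} - \frac{\left(-1\right)^{2}}{4}\right) \left(- \frac{1}{5}\right) = 11 + \left(\frac{3}{4} - \frac{1}{4}\right) \left(- \frac{1}{5}\right) = 11 + \frac{1}{2} \left(- \frac{1}{5}\right) = 11 - \frac{1}{10} = \frac{109}{10}$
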